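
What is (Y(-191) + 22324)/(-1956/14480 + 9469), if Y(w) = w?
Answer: 80121460/34277291 ≈ 2.3374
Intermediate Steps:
(Y(-191) + 22324)/(-1956/14480 + 9469) = (-191 + 22324)/(-1956/14480 + 9469) = 22133/(-1956*1/14480 + 9469) = 22133/(-489/3620 + 9469) = 22133/(34277291/3620) = 22133*(3620/34277291) = 80121460/34277291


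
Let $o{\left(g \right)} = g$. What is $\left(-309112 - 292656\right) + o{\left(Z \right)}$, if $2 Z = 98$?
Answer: $-601719$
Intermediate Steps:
$Z = 49$ ($Z = \frac{1}{2} \cdot 98 = 49$)
$\left(-309112 - 292656\right) + o{\left(Z \right)} = \left(-309112 - 292656\right) + 49 = -601768 + 49 = -601719$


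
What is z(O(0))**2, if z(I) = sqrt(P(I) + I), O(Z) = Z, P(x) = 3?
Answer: 3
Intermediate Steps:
z(I) = sqrt(3 + I)
z(O(0))**2 = (sqrt(3 + 0))**2 = (sqrt(3))**2 = 3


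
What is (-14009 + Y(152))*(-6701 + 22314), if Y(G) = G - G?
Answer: -218722517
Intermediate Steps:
Y(G) = 0
(-14009 + Y(152))*(-6701 + 22314) = (-14009 + 0)*(-6701 + 22314) = -14009*15613 = -218722517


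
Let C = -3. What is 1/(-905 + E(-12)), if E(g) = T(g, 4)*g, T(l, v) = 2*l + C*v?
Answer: -1/473 ≈ -0.0021142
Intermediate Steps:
T(l, v) = -3*v + 2*l (T(l, v) = 2*l - 3*v = -3*v + 2*l)
E(g) = g*(-12 + 2*g) (E(g) = (-3*4 + 2*g)*g = (-12 + 2*g)*g = g*(-12 + 2*g))
1/(-905 + E(-12)) = 1/(-905 + 2*(-12)*(-6 - 12)) = 1/(-905 + 2*(-12)*(-18)) = 1/(-905 + 432) = 1/(-473) = -1/473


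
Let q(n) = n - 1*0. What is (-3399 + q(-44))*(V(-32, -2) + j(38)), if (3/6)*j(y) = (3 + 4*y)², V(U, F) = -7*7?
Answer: -165267443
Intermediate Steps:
V(U, F) = -49
j(y) = 2*(3 + 4*y)²
q(n) = n (q(n) = n + 0 = n)
(-3399 + q(-44))*(V(-32, -2) + j(38)) = (-3399 - 44)*(-49 + 2*(3 + 4*38)²) = -3443*(-49 + 2*(3 + 152)²) = -3443*(-49 + 2*155²) = -3443*(-49 + 2*24025) = -3443*(-49 + 48050) = -3443*48001 = -165267443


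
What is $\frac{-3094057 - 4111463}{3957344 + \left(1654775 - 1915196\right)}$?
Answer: $- \frac{7205520}{3696923} \approx -1.9491$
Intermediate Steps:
$\frac{-3094057 - 4111463}{3957344 + \left(1654775 - 1915196\right)} = - \frac{7205520}{3957344 + \left(1654775 - 1915196\right)} = - \frac{7205520}{3957344 - 260421} = - \frac{7205520}{3696923}$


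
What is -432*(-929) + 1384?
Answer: 402712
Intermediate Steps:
-432*(-929) + 1384 = 401328 + 1384 = 402712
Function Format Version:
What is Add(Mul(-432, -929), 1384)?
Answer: 402712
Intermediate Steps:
Add(Mul(-432, -929), 1384) = Add(401328, 1384) = 402712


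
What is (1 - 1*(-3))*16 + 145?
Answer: 209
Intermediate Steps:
(1 - 1*(-3))*16 + 145 = (1 + 3)*16 + 145 = 4*16 + 145 = 64 + 145 = 209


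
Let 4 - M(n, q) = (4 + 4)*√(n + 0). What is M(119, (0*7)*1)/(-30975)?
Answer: -4/30975 + 8*√119/30975 ≈ 0.0026883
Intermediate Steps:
M(n, q) = 4 - 8*√n (M(n, q) = 4 - (4 + 4)*√(n + 0) = 4 - 8*√n)
M(119, (0*7)*1)/(-30975) = (4 - 8*√119)/(-30975) = (4 - 8*√119)*(-1/30975) = -4/30975 + 8*√119/30975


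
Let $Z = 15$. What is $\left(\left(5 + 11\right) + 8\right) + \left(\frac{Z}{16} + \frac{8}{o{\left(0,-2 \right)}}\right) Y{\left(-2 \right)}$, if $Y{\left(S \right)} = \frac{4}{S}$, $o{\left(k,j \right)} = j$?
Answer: $\frac{241}{8} \approx 30.125$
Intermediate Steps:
$\left(\left(5 + 11\right) + 8\right) + \left(\frac{Z}{16} + \frac{8}{o{\left(0,-2 \right)}}\right) Y{\left(-2 \right)} = \left(\left(5 + 11\right) + 8\right) + \left(\frac{15}{16} + \frac{8}{-2}\right) \frac{4}{-2} = \left(16 + 8\right) + \left(15 \cdot \frac{1}{16} + 8 \left(- \frac{1}{2}\right)\right) 4 \left(- \frac{1}{2}\right) = 24 + \left(\frac{15}{16} - 4\right) \left(-2\right) = 24 - - \frac{49}{8} = 24 + \frac{49}{8} = \frac{241}{8}$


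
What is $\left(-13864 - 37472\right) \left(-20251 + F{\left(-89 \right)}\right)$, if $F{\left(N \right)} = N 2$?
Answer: $1048743144$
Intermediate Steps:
$F{\left(N \right)} = 2 N$
$\left(-13864 - 37472\right) \left(-20251 + F{\left(-89 \right)}\right) = \left(-13864 - 37472\right) \left(-20251 + 2 \left(-89\right)\right) = - 51336 \left(-20251 - 178\right) = \left(-51336\right) \left(-20429\right) = 1048743144$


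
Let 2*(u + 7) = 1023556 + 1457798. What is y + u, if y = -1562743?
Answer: -322073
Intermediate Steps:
u = 1240670 (u = -7 + (1023556 + 1457798)/2 = -7 + (1/2)*2481354 = -7 + 1240677 = 1240670)
y + u = -1562743 + 1240670 = -322073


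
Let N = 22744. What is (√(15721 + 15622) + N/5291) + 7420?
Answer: 39281964/5291 + √31343 ≈ 7601.3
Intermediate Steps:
(√(15721 + 15622) + N/5291) + 7420 = (√(15721 + 15622) + 22744/5291) + 7420 = (√31343 + 22744*(1/5291)) + 7420 = (√31343 + 22744/5291) + 7420 = (22744/5291 + √31343) + 7420 = 39281964/5291 + √31343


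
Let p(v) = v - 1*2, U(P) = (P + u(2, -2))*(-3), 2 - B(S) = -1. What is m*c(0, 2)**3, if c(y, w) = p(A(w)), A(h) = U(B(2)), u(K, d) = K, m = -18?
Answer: 88434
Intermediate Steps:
B(S) = 3 (B(S) = 2 - 1*(-1) = 2 + 1 = 3)
U(P) = -6 - 3*P (U(P) = (P + 2)*(-3) = (2 + P)*(-3) = -6 - 3*P)
A(h) = -15 (A(h) = -6 - 3*3 = -6 - 9 = -15)
p(v) = -2 + v (p(v) = v - 2 = -2 + v)
c(y, w) = -17 (c(y, w) = -2 - 15 = -17)
m*c(0, 2)**3 = -18*(-17)**3 = -18*(-4913) = 88434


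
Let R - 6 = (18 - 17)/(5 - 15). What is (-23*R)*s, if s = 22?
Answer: -14927/5 ≈ -2985.4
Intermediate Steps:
R = 59/10 (R = 6 + (18 - 17)/(5 - 15) = 6 + 1/(-10) = 6 + 1*(-⅒) = 6 - ⅒ = 59/10 ≈ 5.9000)
(-23*R)*s = -23*59/10*22 = -1357/10*22 = -14927/5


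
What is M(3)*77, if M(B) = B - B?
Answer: 0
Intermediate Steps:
M(B) = 0
M(3)*77 = 0*77 = 0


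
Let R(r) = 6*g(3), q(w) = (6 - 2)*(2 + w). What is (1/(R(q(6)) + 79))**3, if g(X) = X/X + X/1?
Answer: 1/1092727 ≈ 9.1514e-7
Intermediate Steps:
q(w) = 8 + 4*w (q(w) = 4*(2 + w) = 8 + 4*w)
g(X) = 1 + X (g(X) = 1 + X*1 = 1 + X)
R(r) = 24 (R(r) = 6*(1 + 3) = 6*4 = 24)
(1/(R(q(6)) + 79))**3 = (1/(24 + 79))**3 = (1/103)**3 = 1/1092727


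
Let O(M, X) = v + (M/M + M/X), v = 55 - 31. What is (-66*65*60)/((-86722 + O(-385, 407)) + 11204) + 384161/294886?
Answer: 107819527451/22880499626 ≈ 4.7123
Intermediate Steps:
v = 24
O(M, X) = 25 + M/X (O(M, X) = 24 + (M/M + M/X) = 24 + (1 + M/X) = 25 + M/X)
(-66*65*60)/((-86722 + O(-385, 407)) + 11204) + 384161/294886 = (-66*65*60)/((-86722 + (25 - 385/407)) + 11204) + 384161/294886 = (-4290*60)/((-86722 + (25 - 385*1/407)) + 11204) + 384161*(1/294886) = -257400/((-86722 + (25 - 35/37)) + 11204) + 384161/294886 = -257400/((-86722 + 890/37) + 11204) + 384161/294886 = -257400/(-3207824/37 + 11204) + 384161/294886 = -257400/(-2793276/37) + 384161/294886 = -257400*(-37/2793276) + 384161/294886 = 264550/77591 + 384161/294886 = 107819527451/22880499626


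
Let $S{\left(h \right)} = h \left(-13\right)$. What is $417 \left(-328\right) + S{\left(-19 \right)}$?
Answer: $-136529$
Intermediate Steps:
$S{\left(h \right)} = - 13 h$
$417 \left(-328\right) + S{\left(-19 \right)} = 417 \left(-328\right) - -247 = -136776 + 247 = -136529$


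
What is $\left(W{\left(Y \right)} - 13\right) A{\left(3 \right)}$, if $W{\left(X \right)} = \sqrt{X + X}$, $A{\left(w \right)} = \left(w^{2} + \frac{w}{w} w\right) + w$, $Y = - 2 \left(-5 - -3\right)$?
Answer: $-195 + 30 \sqrt{2} \approx -152.57$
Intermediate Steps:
$Y = 4$ ($Y = - 2 \left(-5 + 3\right) = \left(-2\right) \left(-2\right) = 4$)
$A{\left(w \right)} = w^{2} + 2 w$ ($A{\left(w \right)} = \left(w^{2} + 1 w\right) + w = \left(w^{2} + w\right) + w = \left(w + w^{2}\right) + w = w^{2} + 2 w$)
$W{\left(X \right)} = \sqrt{2} \sqrt{X}$ ($W{\left(X \right)} = \sqrt{2 X} = \sqrt{2} \sqrt{X}$)
$\left(W{\left(Y \right)} - 13\right) A{\left(3 \right)} = \left(\sqrt{2} \sqrt{4} - 13\right) 3 \left(2 + 3\right) = \left(\sqrt{2} \cdot 2 - 13\right) 3 \cdot 5 = \left(2 \sqrt{2} - 13\right) 15 = \left(-13 + 2 \sqrt{2}\right) 15 = -195 + 30 \sqrt{2}$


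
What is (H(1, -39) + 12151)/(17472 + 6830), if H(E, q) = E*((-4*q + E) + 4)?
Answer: 6156/12151 ≈ 0.50663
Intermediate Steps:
H(E, q) = E*(4 + E - 4*q) (H(E, q) = E*((E - 4*q) + 4) = E*(4 + E - 4*q))
(H(1, -39) + 12151)/(17472 + 6830) = (1*(4 + 1 - 4*(-39)) + 12151)/(17472 + 6830) = (1*(4 + 1 + 156) + 12151)/24302 = (1*161 + 12151)*(1/24302) = (161 + 12151)*(1/24302) = 12312*(1/24302) = 6156/12151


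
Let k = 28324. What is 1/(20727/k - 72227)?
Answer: -28324/2045736821 ≈ -1.3845e-5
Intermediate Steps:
1/(20727/k - 72227) = 1/(20727/28324 - 72227) = 1/(-2045736821/28324) = -28324/2045736821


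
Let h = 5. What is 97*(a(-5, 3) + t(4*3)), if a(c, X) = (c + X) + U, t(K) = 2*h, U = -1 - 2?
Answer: 485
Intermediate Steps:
U = -3
t(K) = 10 (t(K) = 2*5 = 10)
a(c, X) = -3 + X + c (a(c, X) = (c + X) - 3 = (X + c) - 3 = -3 + X + c)
97*(a(-5, 3) + t(4*3)) = 97*((-3 + 3 - 5) + 10) = 97*(-5 + 10) = 97*5 = 485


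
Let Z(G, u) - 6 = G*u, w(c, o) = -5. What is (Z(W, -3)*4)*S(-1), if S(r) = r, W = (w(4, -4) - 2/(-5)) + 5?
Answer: -96/5 ≈ -19.200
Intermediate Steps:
W = 2/5 (W = (-5 - 2/(-5)) + 5 = (-5 - 2*(-1/5)) + 5 = (-5 + 2/5) + 5 = -23/5 + 5 = 2/5 ≈ 0.40000)
Z(G, u) = 6 + G*u
(Z(W, -3)*4)*S(-1) = ((6 + (2/5)*(-3))*4)*(-1) = ((6 - 6/5)*4)*(-1) = ((24/5)*4)*(-1) = (96/5)*(-1) = -96/5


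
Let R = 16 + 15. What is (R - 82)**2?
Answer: 2601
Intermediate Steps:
R = 31
(R - 82)**2 = (31 - 82)**2 = (-51)**2 = 2601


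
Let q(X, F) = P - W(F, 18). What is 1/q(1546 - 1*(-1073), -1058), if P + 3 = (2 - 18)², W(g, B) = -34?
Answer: 1/287 ≈ 0.0034843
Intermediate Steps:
P = 253 (P = -3 + (2 - 18)² = -3 + (-16)² = -3 + 256 = 253)
q(X, F) = 287 (q(X, F) = 253 - 1*(-34) = 253 + 34 = 287)
1/q(1546 - 1*(-1073), -1058) = 1/287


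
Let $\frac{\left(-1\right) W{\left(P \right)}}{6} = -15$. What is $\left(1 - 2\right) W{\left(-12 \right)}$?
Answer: $-90$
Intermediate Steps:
$W{\left(P \right)} = 90$ ($W{\left(P \right)} = \left(-6\right) \left(-15\right) = 90$)
$\left(1 - 2\right) W{\left(-12 \right)} = \left(1 - 2\right) 90 = \left(-1\right) 90 = -90$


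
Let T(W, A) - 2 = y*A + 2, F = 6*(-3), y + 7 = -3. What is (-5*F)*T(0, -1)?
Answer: 1260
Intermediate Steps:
y = -10 (y = -7 - 3 = -10)
F = -18
T(W, A) = 4 - 10*A (T(W, A) = 2 + (-10*A + 2) = 2 + (2 - 10*A) = 4 - 10*A)
(-5*F)*T(0, -1) = (-5*(-18))*(4 - 10*(-1)) = 90*(4 + 10) = 90*14 = 1260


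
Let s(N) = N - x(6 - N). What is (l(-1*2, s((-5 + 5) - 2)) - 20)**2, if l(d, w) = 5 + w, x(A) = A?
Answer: 625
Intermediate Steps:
s(N) = -6 + 2*N (s(N) = N - (6 - N) = N + (-6 + N) = -6 + 2*N)
(l(-1*2, s((-5 + 5) - 2)) - 20)**2 = ((5 + (-6 + 2*((-5 + 5) - 2))) - 20)**2 = ((5 + (-6 + 2*(0 - 2))) - 20)**2 = ((5 + (-6 + 2*(-2))) - 20)**2 = ((5 + (-6 - 4)) - 20)**2 = ((5 - 10) - 20)**2 = (-5 - 20)**2 = (-25)**2 = 625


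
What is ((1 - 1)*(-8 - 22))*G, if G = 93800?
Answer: 0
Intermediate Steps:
((1 - 1)*(-8 - 22))*G = ((1 - 1)*(-8 - 22))*93800 = (0*(-30))*93800 = 0*93800 = 0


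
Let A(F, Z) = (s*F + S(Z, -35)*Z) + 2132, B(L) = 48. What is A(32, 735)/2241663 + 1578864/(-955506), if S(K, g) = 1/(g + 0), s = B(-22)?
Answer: -589299380075/356987074413 ≈ -1.6508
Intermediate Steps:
s = 48
S(K, g) = 1/g
A(F, Z) = 2132 + 48*F - Z/35 (A(F, Z) = (48*F + Z/(-35)) + 2132 = (48*F - Z/35) + 2132 = 2132 + 48*F - Z/35)
A(32, 735)/2241663 + 1578864/(-955506) = (2132 + 48*32 - 1/35*735)/2241663 + 1578864/(-955506) = (2132 + 1536 - 21)*(1/2241663) + 1578864*(-1/955506) = 3647*(1/2241663) - 263144/159251 = 3647/2241663 - 263144/159251 = -589299380075/356987074413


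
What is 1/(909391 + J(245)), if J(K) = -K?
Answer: 1/909146 ≈ 1.0999e-6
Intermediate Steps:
1/(909391 + J(245)) = 1/(909391 - 1*245) = 1/(909391 - 245) = 1/909146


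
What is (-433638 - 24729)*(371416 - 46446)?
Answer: -148955523990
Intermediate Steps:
(-433638 - 24729)*(371416 - 46446) = -458367*324970 = -148955523990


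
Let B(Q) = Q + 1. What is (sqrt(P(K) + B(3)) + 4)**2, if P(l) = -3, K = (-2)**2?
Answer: 25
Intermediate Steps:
B(Q) = 1 + Q
K = 4
(sqrt(P(K) + B(3)) + 4)**2 = (sqrt(-3 + (1 + 3)) + 4)**2 = (sqrt(-3 + 4) + 4)**2 = (sqrt(1) + 4)**2 = (1 + 4)**2 = 5**2 = 25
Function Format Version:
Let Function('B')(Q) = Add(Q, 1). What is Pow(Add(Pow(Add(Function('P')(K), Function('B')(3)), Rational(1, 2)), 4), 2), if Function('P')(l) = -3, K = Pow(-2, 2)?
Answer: 25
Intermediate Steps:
Function('B')(Q) = Add(1, Q)
K = 4
Pow(Add(Pow(Add(Function('P')(K), Function('B')(3)), Rational(1, 2)), 4), 2) = Pow(Add(Pow(Add(-3, Add(1, 3)), Rational(1, 2)), 4), 2) = Pow(Add(Pow(Add(-3, 4), Rational(1, 2)), 4), 2) = Pow(Add(Pow(1, Rational(1, 2)), 4), 2) = Pow(Add(1, 4), 2) = Pow(5, 2) = 25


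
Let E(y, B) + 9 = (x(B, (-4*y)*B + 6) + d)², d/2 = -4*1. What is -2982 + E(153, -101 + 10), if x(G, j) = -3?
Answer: -2870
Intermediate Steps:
d = -8 (d = 2*(-4*1) = 2*(-4) = -8)
E(y, B) = 112 (E(y, B) = -9 + (-3 - 8)² = -9 + (-11)² = -9 + 121 = 112)
-2982 + E(153, -101 + 10) = -2982 + 112 = -2870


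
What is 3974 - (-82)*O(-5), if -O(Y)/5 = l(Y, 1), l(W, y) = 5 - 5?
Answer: 3974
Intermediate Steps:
l(W, y) = 0
O(Y) = 0 (O(Y) = -5*0 = 0)
3974 - (-82)*O(-5) = 3974 - (-82)*0 = 3974 - 1*0 = 3974 + 0 = 3974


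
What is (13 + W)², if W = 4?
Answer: 289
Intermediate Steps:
(13 + W)² = (13 + 4)² = 17² = 289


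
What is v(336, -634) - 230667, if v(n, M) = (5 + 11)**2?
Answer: -230411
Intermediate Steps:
v(n, M) = 256 (v(n, M) = 16**2 = 256)
v(336, -634) - 230667 = 256 - 230667 = -230411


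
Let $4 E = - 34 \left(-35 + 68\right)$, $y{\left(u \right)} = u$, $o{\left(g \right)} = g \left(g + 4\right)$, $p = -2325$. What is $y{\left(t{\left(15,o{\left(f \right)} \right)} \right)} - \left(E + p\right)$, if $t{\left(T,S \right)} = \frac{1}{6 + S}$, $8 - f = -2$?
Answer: $\frac{190202}{73} \approx 2605.5$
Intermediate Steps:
$f = 10$ ($f = 8 - -2 = 8 + 2 = 10$)
$o{\left(g \right)} = g \left(4 + g\right)$
$E = - \frac{561}{2}$ ($E = \frac{\left(-34\right) \left(-35 + 68\right)}{4} = \frac{\left(-34\right) 33}{4} = \frac{1}{4} \left(-1122\right) = - \frac{561}{2} \approx -280.5$)
$y{\left(t{\left(15,o{\left(f \right)} \right)} \right)} - \left(E + p\right) = \frac{1}{6 + 10 \left(4 + 10\right)} - \left(- \frac{561}{2} - 2325\right) = \frac{1}{6 + 10 \cdot 14} - - \frac{5211}{2} = \frac{1}{6 + 140} + \frac{5211}{2} = \frac{1}{146} + \frac{5211}{2} = \frac{190202}{73}$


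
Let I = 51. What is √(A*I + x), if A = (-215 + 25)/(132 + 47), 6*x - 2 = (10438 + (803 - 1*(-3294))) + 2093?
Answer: 13*√4636995/537 ≈ 52.130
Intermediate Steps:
x = 8315/3 (x = ⅓ + ((10438 + (803 - 1*(-3294))) + 2093)/6 = ⅓ + ((10438 + (803 + 3294)) + 2093)/6 = ⅓ + ((10438 + 4097) + 2093)/6 = ⅓ + (14535 + 2093)/6 = ⅓ + (⅙)*16628 = ⅓ + 8314/3 = 8315/3 ≈ 2771.7)
A = -190/179 ≈ -1.0615
√(A*I + x) = √(-190/179*51 + 8315/3) = √(-9690/179 + 8315/3) = √(1459315/537) = 13*√4636995/537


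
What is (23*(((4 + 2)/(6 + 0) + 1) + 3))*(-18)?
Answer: -2070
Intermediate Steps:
(23*(((4 + 2)/(6 + 0) + 1) + 3))*(-18) = (23*((6/6 + 1) + 3))*(-18) = (23*((6*(⅙) + 1) + 3))*(-18) = (23*((1 + 1) + 3))*(-18) = (23*(2 + 3))*(-18) = (23*5)*(-18) = 115*(-18) = -2070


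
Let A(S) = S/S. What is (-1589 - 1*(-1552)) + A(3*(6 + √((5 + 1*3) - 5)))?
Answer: -36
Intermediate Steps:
A(S) = 1
(-1589 - 1*(-1552)) + A(3*(6 + √((5 + 1*3) - 5))) = (-1589 - 1*(-1552)) + 1 = (-1589 + 1552) + 1 = -37 + 1 = -36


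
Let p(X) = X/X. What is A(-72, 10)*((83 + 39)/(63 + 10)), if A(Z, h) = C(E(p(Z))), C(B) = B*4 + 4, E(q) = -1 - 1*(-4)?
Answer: 1952/73 ≈ 26.740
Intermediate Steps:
p(X) = 1
E(q) = 3 (E(q) = -1 + 4 = 3)
C(B) = 4 + 4*B (C(B) = 4*B + 4 = 4 + 4*B)
A(Z, h) = 16 (A(Z, h) = 4 + 4*3 = 4 + 12 = 16)
A(-72, 10)*((83 + 39)/(63 + 10)) = 16*((83 + 39)/(63 + 10)) = 16*(122/73) = 1952/73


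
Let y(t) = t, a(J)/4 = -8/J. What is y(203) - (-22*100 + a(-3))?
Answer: 7177/3 ≈ 2392.3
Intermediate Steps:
a(J) = -32/J (a(J) = 4*(-8/J) = -32/J)
y(203) - (-22*100 + a(-3)) = 203 - (-22*100 - 32/(-3)) = 203 - (-2200 - 32*(-⅓)) = 203 - (-2200 + 32/3) = 203 - 1*(-6568/3) = 203 + 6568/3 = 7177/3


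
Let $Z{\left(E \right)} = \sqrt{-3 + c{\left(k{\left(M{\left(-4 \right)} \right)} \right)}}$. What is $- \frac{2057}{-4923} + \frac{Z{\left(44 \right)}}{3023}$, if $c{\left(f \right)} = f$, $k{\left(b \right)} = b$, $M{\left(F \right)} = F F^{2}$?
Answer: $\frac{2057}{4923} + \frac{i \sqrt{67}}{3023} \approx 0.41783 + 0.0027077 i$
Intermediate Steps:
$M{\left(F \right)} = F^{3}$
$Z{\left(E \right)} = i \sqrt{67}$ ($Z{\left(E \right)} = \sqrt{-3 + \left(-4\right)^{3}} = \sqrt{-3 - 64} = \sqrt{-67} = i \sqrt{67}$)
$- \frac{2057}{-4923} + \frac{Z{\left(44 \right)}}{3023} = - \frac{2057}{-4923} + \frac{i \sqrt{67}}{3023} = \left(-2057\right) \left(- \frac{1}{4923}\right) + i \sqrt{67} \cdot \frac{1}{3023} = \frac{2057}{4923} + \frac{i \sqrt{67}}{3023}$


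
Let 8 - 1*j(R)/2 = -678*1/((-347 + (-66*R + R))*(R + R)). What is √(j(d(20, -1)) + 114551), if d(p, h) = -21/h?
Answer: √1028355055798/2996 ≈ 338.48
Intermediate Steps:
j(R) = 16 + 678/(R*(-347 - 65*R)) (j(R) = 16 - (-1356)/((-347 + (-66*R + R))*(R + R)) = 16 - (-1356)/((-347 - 65*R)*(2*R)) = 16 - (-1356)/(2*R*(-347 - 65*R)) = 16 - (-1356)*1/(2*R*(-347 - 65*R)) = 16 - (-678)/(R*(-347 - 65*R)) = 16 + 678/(R*(-347 - 65*R)))
√(j(d(20, -1)) + 114551) = √(2*(-339 + 520*(-21/(-1))² + 2776*(-21/(-1)))/(((-21/(-1)))*(347 + 65*(-21/(-1)))) + 114551) = √(2*(-339 + 520*(-21*(-1))² + 2776*(-21*(-1)))/(((-21*(-1)))*(347 + 65*(-21*(-1)))) + 114551) = √(2*(-339 + 520*21² + 2776*21)/(21*(347 + 65*21)) + 114551) = √(2*(1/21)*(-339 + 520*441 + 58296)/(347 + 1365) + 114551) = √(2*(1/21)*(-339 + 229320 + 58296)/1712 + 114551) = √(2*(1/21)*(1/1712)*287277 + 114551) = √(95759/5992 + 114551) = √(686485351/5992) = √1028355055798/2996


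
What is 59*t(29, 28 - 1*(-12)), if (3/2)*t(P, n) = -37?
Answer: -4366/3 ≈ -1455.3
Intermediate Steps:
t(P, n) = -74/3 (t(P, n) = (⅔)*(-37) = -74/3)
59*t(29, 28 - 1*(-12)) = 59*(-74/3) = -4366/3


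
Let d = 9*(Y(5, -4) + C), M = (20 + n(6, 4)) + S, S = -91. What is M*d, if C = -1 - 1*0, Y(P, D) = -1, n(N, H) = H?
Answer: 1206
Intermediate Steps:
C = -1 (C = -1 + 0 = -1)
M = -67 (M = (20 + 4) - 91 = 24 - 91 = -67)
d = -18 (d = 9*(-1 - 1) = 9*(-2) = -18)
M*d = -67*(-18) = 1206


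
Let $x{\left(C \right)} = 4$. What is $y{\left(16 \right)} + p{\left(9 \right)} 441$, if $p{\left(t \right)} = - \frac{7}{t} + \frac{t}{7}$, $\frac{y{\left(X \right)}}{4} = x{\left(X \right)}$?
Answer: $240$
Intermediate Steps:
$y{\left(X \right)} = 16$ ($y{\left(X \right)} = 4 \cdot 4 = 16$)
$p{\left(t \right)} = - \frac{7}{t} + \frac{t}{7}$ ($p{\left(t \right)} = - \frac{7}{t} + t \frac{1}{7} = - \frac{7}{t} + \frac{t}{7}$)
$y{\left(16 \right)} + p{\left(9 \right)} 441 = 16 + \left(- \frac{7}{9} + \frac{1}{7} \cdot 9\right) 441 = 16 + \left(\left(-7\right) \frac{1}{9} + \frac{9}{7}\right) 441 = 16 + \left(- \frac{7}{9} + \frac{9}{7}\right) 441 = 16 + \frac{32}{63} \cdot 441 = 16 + 224 = 240$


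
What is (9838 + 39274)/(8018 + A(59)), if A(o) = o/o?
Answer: 49112/8019 ≈ 6.1245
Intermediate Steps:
A(o) = 1
(9838 + 39274)/(8018 + A(59)) = (9838 + 39274)/(8018 + 1) = 49112/8019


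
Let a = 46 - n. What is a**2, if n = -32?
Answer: 6084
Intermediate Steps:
a = 78 (a = 46 - 1*(-32) = 46 + 32 = 78)
a**2 = 78**2 = 6084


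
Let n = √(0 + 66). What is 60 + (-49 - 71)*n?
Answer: 60 - 120*√66 ≈ -914.88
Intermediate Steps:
n = √66 ≈ 8.1240
60 + (-49 - 71)*n = 60 + (-49 - 71)*√66 = 60 - 120*√66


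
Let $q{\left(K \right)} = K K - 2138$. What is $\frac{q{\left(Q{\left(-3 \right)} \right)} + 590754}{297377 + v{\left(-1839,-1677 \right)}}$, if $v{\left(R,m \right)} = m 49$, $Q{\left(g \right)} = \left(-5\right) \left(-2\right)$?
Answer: $\frac{147179}{53801} \approx 2.7356$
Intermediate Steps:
$Q{\left(g \right)} = 10$
$v{\left(R,m \right)} = 49 m$
$q{\left(K \right)} = -2138 + K^{2}$ ($q{\left(K \right)} = K^{2} - 2138 = -2138 + K^{2}$)
$\frac{q{\left(Q{\left(-3 \right)} \right)} + 590754}{297377 + v{\left(-1839,-1677 \right)}} = \frac{\left(-2138 + 10^{2}\right) + 590754}{297377 + 49 \left(-1677\right)} = \frac{\left(-2138 + 100\right) + 590754}{297377 - 82173} = \frac{-2038 + 590754}{215204} = 588716 \cdot \frac{1}{215204} = \frac{147179}{53801}$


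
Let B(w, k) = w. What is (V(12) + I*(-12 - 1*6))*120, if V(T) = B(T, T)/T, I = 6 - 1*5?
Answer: -2040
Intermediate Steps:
I = 1 (I = 6 - 5 = 1)
V(T) = 1 (V(T) = T/T = 1)
(V(12) + I*(-12 - 1*6))*120 = (1 + 1*(-12 - 1*6))*120 = (1 + 1*(-12 - 6))*120 = (1 + 1*(-18))*120 = (1 - 18)*120 = -17*120 = -2040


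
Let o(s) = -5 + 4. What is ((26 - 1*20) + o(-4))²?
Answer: 25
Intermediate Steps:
o(s) = -1
((26 - 1*20) + o(-4))² = ((26 - 1*20) - 1)² = ((26 - 20) - 1)² = (6 - 1)² = 5² = 25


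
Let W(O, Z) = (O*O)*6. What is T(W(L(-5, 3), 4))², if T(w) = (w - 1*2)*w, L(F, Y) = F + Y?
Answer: 278784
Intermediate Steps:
W(O, Z) = 6*O² (W(O, Z) = O²*6 = 6*O²)
T(w) = w*(-2 + w) (T(w) = (w - 2)*w = (-2 + w)*w = w*(-2 + w))
T(W(L(-5, 3), 4))² = ((6*(-5 + 3)²)*(-2 + 6*(-5 + 3)²))² = ((6*(-2)²)*(-2 + 6*(-2)²))² = ((6*4)*(-2 + 6*4))² = (24*(-2 + 24))² = (24*22)² = 528² = 278784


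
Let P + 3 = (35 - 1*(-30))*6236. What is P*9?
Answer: 3648033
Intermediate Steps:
P = 405337 (P = -3 + (35 - 1*(-30))*6236 = -3 + (35 + 30)*6236 = -3 + 65*6236 = -3 + 405340 = 405337)
P*9 = 405337*9 = 3648033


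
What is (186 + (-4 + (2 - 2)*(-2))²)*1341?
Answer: 270882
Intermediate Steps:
(186 + (-4 + (2 - 2)*(-2))²)*1341 = (186 + (-4 + 0*(-2))²)*1341 = (186 + (-4 + 0)²)*1341 = (186 + (-4)²)*1341 = (186 + 16)*1341 = 202*1341 = 270882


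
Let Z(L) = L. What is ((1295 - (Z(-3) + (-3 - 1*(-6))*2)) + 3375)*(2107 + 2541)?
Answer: 21692216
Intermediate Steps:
((1295 - (Z(-3) + (-3 - 1*(-6))*2)) + 3375)*(2107 + 2541) = ((1295 - (-3 + (-3 - 1*(-6))*2)) + 3375)*(2107 + 2541) = ((1295 - (-3 + (-3 + 6)*2)) + 3375)*4648 = ((1295 - (-3 + 3*2)) + 3375)*4648 = ((1295 - (-3 + 6)) + 3375)*4648 = ((1295 - 1*3) + 3375)*4648 = ((1295 - 3) + 3375)*4648 = (1292 + 3375)*4648 = 4667*4648 = 21692216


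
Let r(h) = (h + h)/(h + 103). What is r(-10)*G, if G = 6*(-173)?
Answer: 6920/31 ≈ 223.23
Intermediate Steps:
G = -1038
r(h) = 2*h/(103 + h) (r(h) = (2*h)/(103 + h) = 2*h/(103 + h))
r(-10)*G = (2*(-10)/(103 - 10))*(-1038) = (2*(-10)/93)*(-1038) = (2*(-10)*(1/93))*(-1038) = -20/93*(-1038) = 6920/31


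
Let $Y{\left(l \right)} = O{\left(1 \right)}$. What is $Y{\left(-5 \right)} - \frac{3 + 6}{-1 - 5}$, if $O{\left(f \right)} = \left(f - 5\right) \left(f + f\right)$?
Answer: $- \frac{13}{2} \approx -6.5$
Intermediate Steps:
$O{\left(f \right)} = 2 f \left(-5 + f\right)$ ($O{\left(f \right)} = \left(-5 + f\right) 2 f = 2 f \left(-5 + f\right)$)
$Y{\left(l \right)} = -8$ ($Y{\left(l \right)} = 2 \cdot 1 \left(-5 + 1\right) = 2 \cdot 1 \left(-4\right) = -8$)
$Y{\left(-5 \right)} - \frac{3 + 6}{-1 - 5} = -8 - \frac{3 + 6}{-1 - 5} = -8 - \frac{9}{-6} = -8 - 9 \left(- \frac{1}{6}\right) = -8 - - \frac{3}{2} = -8 + \frac{3}{2} = - \frac{13}{2}$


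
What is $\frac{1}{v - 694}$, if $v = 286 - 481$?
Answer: $- \frac{1}{889} \approx -0.0011249$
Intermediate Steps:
$v = -195$
$\frac{1}{v - 694} = \frac{1}{-195 - 694} = \frac{1}{-889} = - \frac{1}{889}$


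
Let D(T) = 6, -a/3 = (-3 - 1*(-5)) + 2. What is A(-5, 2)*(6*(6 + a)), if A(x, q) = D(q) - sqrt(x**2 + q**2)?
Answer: -216 + 36*sqrt(29) ≈ -22.134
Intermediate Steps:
a = -12 (a = -3*((-3 - 1*(-5)) + 2) = -3*((-3 + 5) + 2) = -3*(2 + 2) = -3*4 = -12)
A(x, q) = 6 - sqrt(q**2 + x**2) (A(x, q) = 6 - sqrt(x**2 + q**2) = 6 - sqrt(q**2 + x**2))
A(-5, 2)*(6*(6 + a)) = (6 - sqrt(2**2 + (-5)**2))*(6*(6 - 12)) = (6 - sqrt(4 + 25))*(6*(-6)) = (6 - sqrt(29))*(-36) = -216 + 36*sqrt(29)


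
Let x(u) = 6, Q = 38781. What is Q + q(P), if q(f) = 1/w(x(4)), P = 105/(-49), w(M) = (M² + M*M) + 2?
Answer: 2869795/74 ≈ 38781.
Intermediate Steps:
w(M) = 2 + 2*M² (w(M) = (M² + M²) + 2 = 2*M² + 2 = 2 + 2*M²)
P = -15/7 (P = 105*(-1/49) = -15/7 ≈ -2.1429)
q(f) = 1/74 (q(f) = 1/(2 + 2*6²) = 1/(2 + 2*36) = 1/(2 + 72) = 1/74)
Q + q(P) = 38781 + 1/74 = 2869795/74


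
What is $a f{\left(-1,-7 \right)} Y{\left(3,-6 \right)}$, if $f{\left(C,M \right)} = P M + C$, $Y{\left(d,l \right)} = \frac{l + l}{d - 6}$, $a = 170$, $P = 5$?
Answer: $-24480$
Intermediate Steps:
$Y{\left(d,l \right)} = \frac{2 l}{-6 + d}$
$f{\left(C,M \right)} = C + 5 M$ ($f{\left(C,M \right)} = 5 M + C = C + 5 M$)
$a f{\left(-1,-7 \right)} Y{\left(3,-6 \right)} = 170 \left(-1 + 5 \left(-7\right)\right) 2 \left(-6\right) \frac{1}{-6 + 3} = 170 \left(-1 - 35\right) 2 \left(-6\right) \frac{1}{-3} = 170 \left(-36\right) 2 \left(-6\right) \left(- \frac{1}{3}\right) = \left(-6120\right) 4 = -24480$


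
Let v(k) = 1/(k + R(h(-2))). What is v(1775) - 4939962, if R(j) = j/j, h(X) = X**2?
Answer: -8773372511/1776 ≈ -4.9400e+6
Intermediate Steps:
R(j) = 1
v(k) = 1/(1 + k) (v(k) = 1/(k + 1) = 1/(1 + k))
v(1775) - 4939962 = 1/(1 + 1775) - 4939962 = 1/1776 - 4939962 = -8773372511/1776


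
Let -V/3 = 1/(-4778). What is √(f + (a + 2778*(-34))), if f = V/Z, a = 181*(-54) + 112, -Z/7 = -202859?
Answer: I*√4792764210804339332023202/6784822114 ≈ 322.67*I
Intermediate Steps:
Z = 1420013 (Z = -7*(-202859) = 1420013)
V = 3/4778 (V = -3/(-4778) = -3*(-1/4778) = 3/4778 ≈ 0.00062788)
a = -9662 (a = -9774 + 112 = -9662)
f = 3/6784822114 (f = (3/4778)/1420013 = (3/4778)*(1/1420013) = 3/6784822114 ≈ 4.4216e-10)
√(f + (a + 2778*(-34))) = √(3/6784822114 + (-9662 + 2778*(-34))) = √(3/6784822114 + (-9662 - 94452)) = √(3/6784822114 - 104114) = √(-706394969576993/6784822114) = I*√4792764210804339332023202/6784822114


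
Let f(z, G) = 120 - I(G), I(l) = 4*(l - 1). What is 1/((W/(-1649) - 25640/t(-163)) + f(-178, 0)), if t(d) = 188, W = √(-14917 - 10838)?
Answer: -1458451454/18061088869 + 214273*I*√25755/54183266607 ≈ -0.080751 + 0.00063465*I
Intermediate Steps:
I(l) = -4 + 4*l (I(l) = 4*(-1 + l) = -4 + 4*l)
W = I*√25755 (W = √(-25755) = I*√25755 ≈ 160.48*I)
f(z, G) = 124 - 4*G (f(z, G) = 120 - (-4 + 4*G) = 120 + (4 - 4*G) = 124 - 4*G)
1/((W/(-1649) - 25640/t(-163)) + f(-178, 0)) = 1/(((I*√25755)/(-1649) - 25640/188) + (124 - 4*0)) = 1/(((I*√25755)*(-1/1649) - 25640*1/188) + (124 + 0)) = 1/((-I*√25755/1649 - 6410/47) + 124) = 1/((-6410/47 - I*√25755/1649) + 124) = 1/(-582/47 - I*√25755/1649)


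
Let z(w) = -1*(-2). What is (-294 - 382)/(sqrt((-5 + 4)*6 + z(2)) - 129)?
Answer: 87204/16645 + 1352*I/16645 ≈ 5.2391 + 0.081226*I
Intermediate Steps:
z(w) = 2
(-294 - 382)/(sqrt((-5 + 4)*6 + z(2)) - 129) = (-294 - 382)/(sqrt((-5 + 4)*6 + 2) - 129) = -676/(sqrt(-1*6 + 2) - 129) = -676/(sqrt(-6 + 2) - 129) = -676/(sqrt(-4) - 129) = -676/(2*I - 129) = -676*(-129 - 2*I)/16645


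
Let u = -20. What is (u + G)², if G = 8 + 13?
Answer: 1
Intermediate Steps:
G = 21
(u + G)² = (-20 + 21)² = 1² = 1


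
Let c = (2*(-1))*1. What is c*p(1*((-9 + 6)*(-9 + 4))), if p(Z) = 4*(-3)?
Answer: 24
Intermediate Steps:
c = -2 (c = -2*1 = -2)
p(Z) = -12
c*p(1*((-9 + 6)*(-9 + 4))) = -2*(-12) = 24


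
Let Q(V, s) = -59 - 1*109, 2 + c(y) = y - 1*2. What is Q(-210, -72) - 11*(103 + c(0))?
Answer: -1257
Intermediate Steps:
c(y) = -4 + y (c(y) = -2 + (y - 1*2) = -2 + (y - 2) = -2 + (-2 + y) = -4 + y)
Q(V, s) = -168 (Q(V, s) = -59 - 109 = -168)
Q(-210, -72) - 11*(103 + c(0)) = -168 - 11*(103 + (-4 + 0)) = -168 - 11*(103 - 4) = -168 - 11*99 = -168 - 1089 = -1257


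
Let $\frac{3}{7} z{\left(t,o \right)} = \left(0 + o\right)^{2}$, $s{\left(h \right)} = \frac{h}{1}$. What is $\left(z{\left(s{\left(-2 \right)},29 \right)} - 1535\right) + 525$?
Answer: $\frac{2857}{3} \approx 952.33$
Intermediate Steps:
$s{\left(h \right)} = h$ ($s{\left(h \right)} = h 1 = h$)
$z{\left(t,o \right)} = \frac{7 o^{2}}{3}$ ($z{\left(t,o \right)} = \frac{7 \left(0 + o\right)^{2}}{3} = \frac{7 o^{2}}{3}$)
$\left(z{\left(s{\left(-2 \right)},29 \right)} - 1535\right) + 525 = \left(\frac{7 \cdot 29^{2}}{3} - 1535\right) + 525 = \left(\frac{7}{3} \cdot 841 - 1535\right) + 525 = \left(\frac{5887}{3} - 1535\right) + 525 = \frac{1282}{3} + 525 = \frac{2857}{3}$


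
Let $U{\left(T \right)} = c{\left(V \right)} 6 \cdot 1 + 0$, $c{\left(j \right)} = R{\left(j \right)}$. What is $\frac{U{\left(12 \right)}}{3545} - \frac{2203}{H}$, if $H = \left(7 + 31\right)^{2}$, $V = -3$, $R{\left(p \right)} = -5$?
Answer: $- \frac{1570591}{1023796} \approx -1.5341$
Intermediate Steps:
$c{\left(j \right)} = -5$
$H = 1444$ ($H = 38^{2} = 1444$)
$U{\left(T \right)} = -30$ ($U{\left(T \right)} = \left(-5\right) 6 \cdot 1 + 0 = \left(-30\right) 1 + 0 = -30 + 0 = -30$)
$\frac{U{\left(12 \right)}}{3545} - \frac{2203}{H} = - \frac{30}{3545} - \frac{2203}{1444} = \left(-30\right) \frac{1}{3545} - \frac{2203}{1444} = - \frac{6}{709} - \frac{2203}{1444} = - \frac{1570591}{1023796}$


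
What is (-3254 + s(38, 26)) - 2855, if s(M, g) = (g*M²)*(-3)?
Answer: -118741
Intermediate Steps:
s(M, g) = -3*g*M²
(-3254 + s(38, 26)) - 2855 = (-3254 - 3*26*38²) - 2855 = (-3254 - 3*26*1444) - 2855 = (-3254 - 112632) - 2855 = -115886 - 2855 = -118741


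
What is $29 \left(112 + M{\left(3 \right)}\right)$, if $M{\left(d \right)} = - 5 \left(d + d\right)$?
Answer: $2378$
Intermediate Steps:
$M{\left(d \right)} = - 10 d$ ($M{\left(d \right)} = - 5 \cdot 2 d = - 10 d$)
$29 \left(112 + M{\left(3 \right)}\right) = 29 \left(112 - 30\right) = 29 \cdot 82 = 2378$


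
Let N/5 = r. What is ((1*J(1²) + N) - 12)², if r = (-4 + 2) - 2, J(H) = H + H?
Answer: 900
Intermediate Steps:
J(H) = 2*H
r = -4 (r = -2 - 2 = -4)
N = -20 (N = 5*(-4) = -20)
((1*J(1²) + N) - 12)² = ((1*(2*1²) - 20) - 12)² = ((1*(2*1) - 20) - 12)² = ((1*2 - 20) - 12)² = ((2 - 20) - 12)² = (-18 - 12)² = (-30)² = 900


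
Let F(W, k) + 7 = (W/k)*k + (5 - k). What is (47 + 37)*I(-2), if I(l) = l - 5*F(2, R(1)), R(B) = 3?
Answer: 1092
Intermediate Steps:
F(W, k) = -2 + W - k (F(W, k) = -7 + ((W/k)*k + (5 - k)) = -7 + (W + (5 - k)) = -7 + (5 + W - k) = -2 + W - k)
I(l) = 15 + l (I(l) = l - 5*(-2 + 2 - 1*3) = l - 5*(-2 + 2 - 3) = l - 5*(-3) = l + 15 = 15 + l)
(47 + 37)*I(-2) = (47 + 37)*(15 - 2) = 84*13 = 1092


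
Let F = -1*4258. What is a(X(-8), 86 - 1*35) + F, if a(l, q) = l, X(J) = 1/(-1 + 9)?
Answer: -34063/8 ≈ -4257.9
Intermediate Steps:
X(J) = ⅛ (X(J) = 1/8 = ⅛)
F = -4258
a(X(-8), 86 - 1*35) + F = ⅛ - 4258 = -34063/8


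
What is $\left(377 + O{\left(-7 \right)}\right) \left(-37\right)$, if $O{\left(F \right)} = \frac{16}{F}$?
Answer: $- \frac{97051}{7} \approx -13864.0$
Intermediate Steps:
$\left(377 + O{\left(-7 \right)}\right) \left(-37\right) = \left(377 + \frac{16}{-7}\right) \left(-37\right) = \left(377 + 16 \left(- \frac{1}{7}\right)\right) \left(-37\right) = \left(377 - \frac{16}{7}\right) \left(-37\right) = \frac{2623}{7} \left(-37\right) = - \frac{97051}{7}$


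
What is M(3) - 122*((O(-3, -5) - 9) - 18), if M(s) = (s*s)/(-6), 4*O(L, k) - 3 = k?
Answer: 6707/2 ≈ 3353.5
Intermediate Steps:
O(L, k) = ¾ + k/4
M(s) = -s²/6 (M(s) = s²*(-⅙) = -s²/6)
M(3) - 122*((O(-3, -5) - 9) - 18) = -⅙*3² - 122*(((¾ + (¼)*(-5)) - 9) - 18) = -⅙*9 - 122*(((¾ - 5/4) - 9) - 18) = -3/2 - 122*((-½ - 9) - 18) = -3/2 - 122*(-19/2 - 18) = -3/2 - 122*(-55/2) = -3/2 + 3355 = 6707/2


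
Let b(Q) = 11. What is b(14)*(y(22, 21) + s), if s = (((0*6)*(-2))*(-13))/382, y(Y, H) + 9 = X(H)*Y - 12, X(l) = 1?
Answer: 11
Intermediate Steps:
y(Y, H) = -21 + Y (y(Y, H) = -9 + (1*Y - 12) = -9 + (Y - 12) = -9 + (-12 + Y) = -21 + Y)
s = 0 (s = ((0*(-2))*(-13))*(1/382) = (0*(-13))*(1/382) = 0*(1/382) = 0)
b(14)*(y(22, 21) + s) = 11*((-21 + 22) + 0) = 11*(1 + 0) = 11*1 = 11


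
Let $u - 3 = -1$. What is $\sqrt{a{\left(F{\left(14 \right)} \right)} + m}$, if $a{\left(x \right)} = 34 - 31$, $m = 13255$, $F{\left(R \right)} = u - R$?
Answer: $\sqrt{13258} \approx 115.14$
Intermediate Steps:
$u = 2$ ($u = 3 - 1 = 2$)
$F{\left(R \right)} = 2 - R$
$a{\left(x \right)} = 3$
$\sqrt{a{\left(F{\left(14 \right)} \right)} + m} = \sqrt{3 + 13255} = \sqrt{13258}$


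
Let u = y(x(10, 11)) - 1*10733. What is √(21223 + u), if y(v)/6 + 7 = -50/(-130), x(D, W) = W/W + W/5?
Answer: √1766102/13 ≈ 102.23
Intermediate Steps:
x(D, W) = 1 + W/5 (x(D, W) = 1 + W*(⅕) = 1 + W/5)
y(v) = -516/13 (y(v) = -42 + 6*(-50/(-130)) = -42 + 6*(-50*(-1/130)) = -42 + 6*(5/13) = -42 + 30/13 = -516/13)
u = -140045/13 (u = -516/13 - 1*10733 = -516/13 - 10733 = -140045/13 ≈ -10773.)
√(21223 + u) = √(21223 - 140045/13) = √(135854/13) = √1766102/13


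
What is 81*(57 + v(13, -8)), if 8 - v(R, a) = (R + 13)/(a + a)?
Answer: 43173/8 ≈ 5396.6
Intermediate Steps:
v(R, a) = 8 - (13 + R)/(2*a) (v(R, a) = 8 - (R + 13)/(a + a) = 8 - (13 + R)/(2*a))
81*(57 + v(13, -8)) = 81*(57 + (1/2)*(-13 - 1*13 + 16*(-8))/(-8)) = 81*(57 + (1/2)*(-1/8)*(-13 - 13 - 128)) = 81*(57 + (1/2)*(-1/8)*(-154)) = 81*(57 + 77/8) = 81*(533/8) = 43173/8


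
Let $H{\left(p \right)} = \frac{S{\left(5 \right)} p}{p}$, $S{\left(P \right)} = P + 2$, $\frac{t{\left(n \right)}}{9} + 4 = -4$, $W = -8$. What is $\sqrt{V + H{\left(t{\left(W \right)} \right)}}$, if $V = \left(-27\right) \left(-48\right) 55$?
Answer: $\sqrt{71287} \approx 267.0$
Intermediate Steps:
$V = 71280$ ($V = 1296 \cdot 55 = 71280$)
$t{\left(n \right)} = -72$ ($t{\left(n \right)} = -36 + 9 \left(-4\right) = -36 - 36 = -72$)
$S{\left(P \right)} = 2 + P$
$H{\left(p \right)} = 7$ ($H{\left(p \right)} = \frac{\left(2 + 5\right) p}{p} = \frac{7 p}{p} = 7$)
$\sqrt{V + H{\left(t{\left(W \right)} \right)}} = \sqrt{71280 + 7} = \sqrt{71287}$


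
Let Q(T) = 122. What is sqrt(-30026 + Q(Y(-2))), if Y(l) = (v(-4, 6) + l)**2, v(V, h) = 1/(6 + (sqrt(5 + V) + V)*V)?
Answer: 4*I*sqrt(1869) ≈ 172.93*I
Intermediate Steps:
v(V, h) = 1/(6 + V*(V + sqrt(5 + V))) (v(V, h) = 1/(6 + (V + sqrt(5 + V))*V) = 1/(6 + V*(V + sqrt(5 + V))))
Y(l) = (1/18 + l)**2 (Y(l) = (1/(6 + (-4)**2 - 4*sqrt(5 - 4)) + l)**2 = (1/(6 + 16 - 4*sqrt(1)) + l)**2 = (1/(6 + 16 - 4*1) + l)**2 = (1/(6 + 16 - 4) + l)**2 = (1/18 + l)**2)
sqrt(-30026 + Q(Y(-2))) = sqrt(-30026 + 122) = sqrt(-29904) = 4*I*sqrt(1869)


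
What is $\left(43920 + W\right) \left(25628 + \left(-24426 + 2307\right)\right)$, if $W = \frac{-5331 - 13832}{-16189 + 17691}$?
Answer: $\frac{231413907593}{1502} \approx 1.5407 \cdot 10^{8}$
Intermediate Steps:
$W = - \frac{19163}{1502} \approx -12.758$
$\left(43920 + W\right) \left(25628 + \left(-24426 + 2307\right)\right) = \left(43920 - \frac{19163}{1502}\right) \left(25628 + \left(-24426 + 2307\right)\right) = \frac{65948677 \left(25628 - 22119\right)}{1502} = \frac{65948677}{1502} \cdot 3509 = \frac{231413907593}{1502}$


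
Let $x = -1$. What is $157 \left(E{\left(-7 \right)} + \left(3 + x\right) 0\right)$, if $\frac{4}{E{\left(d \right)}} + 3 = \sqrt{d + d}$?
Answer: $- \frac{1884}{23} - \frac{628 i \sqrt{14}}{23} \approx -81.913 - 102.16 i$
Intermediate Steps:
$E{\left(d \right)} = \frac{4}{-3 + \sqrt{2} \sqrt{d}}$ ($E{\left(d \right)} = \frac{4}{-3 + \sqrt{d + d}} = \frac{4}{-3 + \sqrt{2 d}} = \frac{4}{-3 + \sqrt{2} \sqrt{d}}$)
$157 \left(E{\left(-7 \right)} + \left(3 + x\right) 0\right) = 157 \left(\frac{4}{-3 + \sqrt{2} \sqrt{-7}} + \left(3 - 1\right) 0\right) = 157 \left(\frac{4}{-3 + \sqrt{2} i \sqrt{7}} + 2 \cdot 0\right) = 157 \left(\frac{4}{-3 + i \sqrt{14}} + 0\right) = 157 \frac{4}{-3 + i \sqrt{14}} = \frac{628}{-3 + i \sqrt{14}}$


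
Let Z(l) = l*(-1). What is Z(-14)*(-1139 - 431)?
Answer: -21980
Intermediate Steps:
Z(l) = -l
Z(-14)*(-1139 - 431) = (-1*(-14))*(-1139 - 431) = 14*(-1570) = -21980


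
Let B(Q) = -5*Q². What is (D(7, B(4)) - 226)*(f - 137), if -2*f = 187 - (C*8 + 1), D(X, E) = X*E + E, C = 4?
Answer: 185324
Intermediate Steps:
D(X, E) = E + E*X (D(X, E) = E*X + E = E + E*X)
f = -77 (f = -(187 - (4*8 + 1))/2 = -(187 - (32 + 1))/2 = -(187 - 1*33)/2 = -(187 - 33)/2 = -½*154 = -77)
(D(7, B(4)) - 226)*(f - 137) = ((-5*4²)*(1 + 7) - 226)*(-77 - 137) = (-5*16*8 - 226)*(-214) = (-80*8 - 226)*(-214) = (-640 - 226)*(-214) = -866*(-214) = 185324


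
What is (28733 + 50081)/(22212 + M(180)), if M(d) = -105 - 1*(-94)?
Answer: 78814/22201 ≈ 3.5500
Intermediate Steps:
M(d) = -11 (M(d) = -105 + 94 = -11)
(28733 + 50081)/(22212 + M(180)) = (28733 + 50081)/(22212 - 11) = 78814/22201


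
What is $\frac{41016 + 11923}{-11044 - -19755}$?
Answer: $\frac{52939}{8711} \approx 6.0773$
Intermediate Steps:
$\frac{41016 + 11923}{-11044 - -19755} = \frac{52939}{-11044 + 19755} = \frac{52939}{8711}$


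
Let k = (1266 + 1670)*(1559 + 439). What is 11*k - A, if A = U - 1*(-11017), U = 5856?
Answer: 64510535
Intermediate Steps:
A = 16873 (A = 5856 - 1*(-11017) = 5856 + 11017 = 16873)
k = 5866128 (k = 2936*1998 = 5866128)
11*k - A = 11*5866128 - 1*16873 = 64527408 - 16873 = 64510535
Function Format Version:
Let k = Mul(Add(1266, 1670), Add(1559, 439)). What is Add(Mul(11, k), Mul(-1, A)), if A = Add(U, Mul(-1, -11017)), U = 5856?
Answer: 64510535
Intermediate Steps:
A = 16873 (A = Add(5856, Mul(-1, -11017)) = Add(5856, 11017) = 16873)
k = 5866128 (k = Mul(2936, 1998) = 5866128)
Add(Mul(11, k), Mul(-1, A)) = Add(Mul(11, 5866128), Mul(-1, 16873)) = Add(64527408, -16873) = 64510535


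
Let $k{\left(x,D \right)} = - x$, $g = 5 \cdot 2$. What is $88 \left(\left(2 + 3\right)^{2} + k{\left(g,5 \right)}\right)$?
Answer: $1320$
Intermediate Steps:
$g = 10$
$88 \left(\left(2 + 3\right)^{2} + k{\left(g,5 \right)}\right) = 88 \left(\left(2 + 3\right)^{2} - 10\right) = 88 \left(5^{2} - 10\right) = 88 \left(25 - 10\right) = 88 \cdot 15 = 1320$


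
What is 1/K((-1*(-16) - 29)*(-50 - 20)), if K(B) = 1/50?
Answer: 50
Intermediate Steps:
K(B) = 1/50
1/K((-1*(-16) - 29)*(-50 - 20)) = 1/(1/50) = 50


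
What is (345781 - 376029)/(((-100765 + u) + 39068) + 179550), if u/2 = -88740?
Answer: 30248/59627 ≈ 0.50729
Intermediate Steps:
u = -177480 (u = 2*(-88740) = -177480)
(345781 - 376029)/(((-100765 + u) + 39068) + 179550) = (345781 - 376029)/(((-100765 - 177480) + 39068) + 179550) = -30248/((-278245 + 39068) + 179550) = -30248/(-239177 + 179550) = -30248/(-59627) = -30248*(-1/59627) = 30248/59627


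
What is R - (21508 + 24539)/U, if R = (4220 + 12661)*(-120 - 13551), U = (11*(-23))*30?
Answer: -583873766681/2530 ≈ -2.3078e+8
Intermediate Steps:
U = -7590 (U = -253*30 = -7590)
R = -230780151 (R = 16881*(-13671) = -230780151)
R - (21508 + 24539)/U = -230780151 - (21508 + 24539)/(-7590) = -230780151 - 46047*(-1)/7590 = -230780151 - 1*(-15349/2530) = -230780151 + 15349/2530 = -583873766681/2530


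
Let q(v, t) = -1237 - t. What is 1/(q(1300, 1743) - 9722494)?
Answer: -1/9725474 ≈ -1.0282e-7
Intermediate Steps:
1/(q(1300, 1743) - 9722494) = 1/((-1237 - 1*1743) - 9722494) = 1/((-1237 - 1743) - 9722494) = 1/(-2980 - 9722494) = 1/(-9725474) = -1/9725474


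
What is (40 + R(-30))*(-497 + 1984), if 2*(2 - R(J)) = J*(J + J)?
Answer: -1275846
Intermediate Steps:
R(J) = 2 - J² (R(J) = 2 - J*(J + J)/2 = 2 - J*2*J/2 = 2 - J²)
(40 + R(-30))*(-497 + 1984) = (40 + (2 - 1*(-30)²))*(-497 + 1984) = (40 + (2 - 1*900))*1487 = (40 + (2 - 900))*1487 = (40 - 898)*1487 = -858*1487 = -1275846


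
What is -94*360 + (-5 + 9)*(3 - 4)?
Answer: -33844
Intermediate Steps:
-94*360 + (-5 + 9)*(3 - 4) = -33840 + 4*(-1) = -33840 - 4 = -33844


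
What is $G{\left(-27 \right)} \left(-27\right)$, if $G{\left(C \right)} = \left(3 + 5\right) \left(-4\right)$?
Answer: $864$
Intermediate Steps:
$G{\left(C \right)} = -32$ ($G{\left(C \right)} = 8 \left(-4\right) = -32$)
$G{\left(-27 \right)} \left(-27\right) = \left(-32\right) \left(-27\right) = 864$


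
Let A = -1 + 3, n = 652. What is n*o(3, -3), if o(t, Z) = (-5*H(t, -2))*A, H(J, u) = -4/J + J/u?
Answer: 55420/3 ≈ 18473.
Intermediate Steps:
A = 2
o(t, Z) = 5*t + 40/t (o(t, Z) = -5*(-4/t + t/(-2))*2 = -5*(-4/t + t*(-½))*2 = -5*(-4/t - t/2)*2 = (20/t + 5*t/2)*2 = 5*t + 40/t)
n*o(3, -3) = 652*(5*3 + 40/3) = 652*(15 + 40*(⅓)) = 652*(15 + 40/3) = 652*(85/3) = 55420/3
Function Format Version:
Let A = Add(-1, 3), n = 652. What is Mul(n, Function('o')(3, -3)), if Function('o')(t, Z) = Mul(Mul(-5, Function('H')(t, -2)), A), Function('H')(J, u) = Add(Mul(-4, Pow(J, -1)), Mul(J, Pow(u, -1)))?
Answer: Rational(55420, 3) ≈ 18473.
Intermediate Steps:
A = 2
Function('o')(t, Z) = Add(Mul(5, t), Mul(40, Pow(t, -1))) (Function('o')(t, Z) = Mul(Mul(-5, Add(Mul(-4, Pow(t, -1)), Mul(t, Pow(-2, -1)))), 2) = Mul(Mul(-5, Add(Mul(-4, Pow(t, -1)), Mul(t, Rational(-1, 2)))), 2) = Mul(Mul(-5, Add(Mul(-4, Pow(t, -1)), Mul(Rational(-1, 2), t))), 2) = Mul(Add(Mul(20, Pow(t, -1)), Mul(Rational(5, 2), t)), 2) = Add(Mul(5, t), Mul(40, Pow(t, -1))))
Mul(n, Function('o')(3, -3)) = Mul(652, Add(Mul(5, 3), Mul(40, Pow(3, -1)))) = Mul(652, Add(15, Mul(40, Rational(1, 3)))) = Mul(652, Add(15, Rational(40, 3))) = Mul(652, Rational(85, 3)) = Rational(55420, 3)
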